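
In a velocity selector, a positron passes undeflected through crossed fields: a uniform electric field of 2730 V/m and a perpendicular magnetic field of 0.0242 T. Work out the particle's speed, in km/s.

v ≈ 113 km/s

For zero net force, qE = qvB, so v = E/B.
v = (2730) / (0.0242) = 1.13×10^5 m/s.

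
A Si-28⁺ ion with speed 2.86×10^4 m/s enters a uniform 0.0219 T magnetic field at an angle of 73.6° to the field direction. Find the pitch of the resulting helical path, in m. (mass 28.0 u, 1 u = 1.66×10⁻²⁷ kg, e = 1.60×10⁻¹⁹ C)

The velocity component along B is v∥ = v cos73.6° = 8070 m/s.
The cyclotron period T = 2πm/(qB) = 8.33×10^-5 s is set by m, q, B alone.
Pitch = v∥·T = (8070)(8.33×10^-5) = 0.673 m.

pitch ≈ 0.673 m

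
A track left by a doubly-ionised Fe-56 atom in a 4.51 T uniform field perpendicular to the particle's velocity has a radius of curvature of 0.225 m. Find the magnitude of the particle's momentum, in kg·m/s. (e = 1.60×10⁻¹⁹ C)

Since qvB = mv²/r, the momentum p = mv = qBr.
p = (2×1.60×10^-19)(4.51)(0.225) = 3.25×10^-19 kg·m/s.

p ≈ 3.25×10^-19 kg·m/s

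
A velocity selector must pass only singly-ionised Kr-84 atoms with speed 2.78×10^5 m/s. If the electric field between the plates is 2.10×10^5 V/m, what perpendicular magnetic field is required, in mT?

qE = qvB ⇒ B = E/v = (2.10×10^5) / (2.78×10^5) = 0.755 T.

B ≈ 755 mT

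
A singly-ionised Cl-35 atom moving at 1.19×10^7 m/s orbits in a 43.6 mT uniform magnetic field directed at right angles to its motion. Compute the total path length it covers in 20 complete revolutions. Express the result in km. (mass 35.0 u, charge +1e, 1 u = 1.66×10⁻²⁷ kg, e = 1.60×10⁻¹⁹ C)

r = mv/(qB) = 99.1 m, so one revolution covers 2πr = 623 m.
In 20 revolutions: L = 20·2πr = 1.25×10^4 m.

L ≈ 12.5 km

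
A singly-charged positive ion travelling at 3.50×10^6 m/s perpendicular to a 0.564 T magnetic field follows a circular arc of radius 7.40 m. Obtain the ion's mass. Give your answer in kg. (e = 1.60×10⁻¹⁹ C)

m ≈ 1.91×10^-25 kg

qvB = mv²/r ⇒ m = qBr/v.
m = (1×1.60×10^-19)(0.564)(7.40) / (3.50×10^6) = 1.91×10^-25 kg.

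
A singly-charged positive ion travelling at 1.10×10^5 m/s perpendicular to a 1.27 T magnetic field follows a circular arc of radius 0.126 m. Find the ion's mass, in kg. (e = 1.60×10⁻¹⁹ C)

m ≈ 2.33×10^-25 kg

qvB = mv²/r ⇒ m = qBr/v.
m = (1×1.60×10^-19)(1.27)(0.126) / (1.10×10^5) = 2.33×10^-25 kg.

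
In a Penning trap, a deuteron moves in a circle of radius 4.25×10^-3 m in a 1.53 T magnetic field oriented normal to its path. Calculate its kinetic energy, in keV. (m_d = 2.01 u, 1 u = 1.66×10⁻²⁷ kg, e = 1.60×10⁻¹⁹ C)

v = qBr/m = (1×1.60×10^-19)(1.53)(4.25×10^-3) / (3.34×10^-27) = 3.12×10^5 m/s.
K = ½mv² = 0.5·(3.34×10^-27)·(3.12×10^5)² = 1.62×10^-16 J = 1.01 keV.

K ≈ 1.01 keV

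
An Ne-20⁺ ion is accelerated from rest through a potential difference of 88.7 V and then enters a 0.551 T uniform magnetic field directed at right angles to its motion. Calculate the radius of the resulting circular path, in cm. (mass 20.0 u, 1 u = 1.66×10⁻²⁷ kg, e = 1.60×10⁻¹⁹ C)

The kinetic energy gained is K = qV = (1×1.60×10^-19)(88.7) = 1.42×10^-17 J.
v = √(2K/m) = 2.92×10^4 m/s.
r = mv/(qB) = (3.32×10^-26)(2.92×10^4) / [(1×1.60×10^-19)(0.551)] = 0.0110 m.

r ≈ 1.10 cm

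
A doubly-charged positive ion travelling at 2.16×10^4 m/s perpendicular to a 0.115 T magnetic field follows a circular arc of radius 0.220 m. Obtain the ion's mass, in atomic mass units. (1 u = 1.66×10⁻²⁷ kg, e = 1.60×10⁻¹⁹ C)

qvB = mv²/r ⇒ m = qBr/v.
m = (2×1.60×10^-19)(0.115)(0.220) / (2.16×10^4) = 3.75×10^-25 kg = 226 u.

m ≈ 226 u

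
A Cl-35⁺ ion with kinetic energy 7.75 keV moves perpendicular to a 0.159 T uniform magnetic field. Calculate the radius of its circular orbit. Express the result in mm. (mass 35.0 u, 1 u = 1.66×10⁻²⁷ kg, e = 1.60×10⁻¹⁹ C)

Convert the energy: K = 7.75 keV = 1.24×10^-15 J.
v = √(2K/m) = √(2·1.24×10^-15/5.81×10^-26) = 2.07×10^5 m/s.
r = mv/(qB) = (5.81×10^-26)(2.07×10^5) / [(1×1.60×10^-19)(0.159)] = 0.472 m.

r ≈ 472 mm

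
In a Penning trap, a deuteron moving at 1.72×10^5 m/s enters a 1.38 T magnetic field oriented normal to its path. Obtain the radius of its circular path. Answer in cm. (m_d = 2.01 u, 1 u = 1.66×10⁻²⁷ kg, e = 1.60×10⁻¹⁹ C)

r ≈ 0.260 cm

The magnetic force provides the centripetal force: qvB = mv²/r, so r = mv/(qB).
r = (3.34×10^-27 kg)(1.72×10^5 m/s) / [(1×1.60×10^-19 C)(1.38 T)] = 2.60×10^-3 m.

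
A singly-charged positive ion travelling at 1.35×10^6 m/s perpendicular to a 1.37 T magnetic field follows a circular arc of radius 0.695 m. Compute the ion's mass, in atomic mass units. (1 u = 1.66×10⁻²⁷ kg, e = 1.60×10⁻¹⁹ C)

m ≈ 68.0 u

qvB = mv²/r ⇒ m = qBr/v.
m = (1×1.60×10^-19)(1.37)(0.695) / (1.35×10^6) = 1.13×10^-25 kg = 68.0 u.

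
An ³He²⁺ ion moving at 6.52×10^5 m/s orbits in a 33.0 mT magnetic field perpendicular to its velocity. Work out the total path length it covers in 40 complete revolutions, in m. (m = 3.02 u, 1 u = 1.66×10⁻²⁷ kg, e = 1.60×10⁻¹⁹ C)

r = mv/(qB) = 0.310 m, so one revolution covers 2πr = 1.94 m.
In 40 revolutions: L = 40·2πr = 77.8 m.

L ≈ 77.8 m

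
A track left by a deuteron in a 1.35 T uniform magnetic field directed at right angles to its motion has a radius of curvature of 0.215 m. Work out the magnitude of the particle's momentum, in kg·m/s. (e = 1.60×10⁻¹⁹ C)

p ≈ 4.64×10^-20 kg·m/s

Since qvB = mv²/r, the momentum p = mv = qBr.
p = (1×1.60×10^-19)(1.35)(0.215) = 4.64×10^-20 kg·m/s.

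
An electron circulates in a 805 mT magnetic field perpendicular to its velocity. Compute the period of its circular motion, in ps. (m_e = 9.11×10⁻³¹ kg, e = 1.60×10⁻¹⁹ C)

The cyclotron period is independent of speed: T = 2πm/(qB).
T = 2π(9.11×10^-31) / [(1×1.60×10^-19)(0.805)] = 4.44×10^-11 s.

T ≈ 44.4 ps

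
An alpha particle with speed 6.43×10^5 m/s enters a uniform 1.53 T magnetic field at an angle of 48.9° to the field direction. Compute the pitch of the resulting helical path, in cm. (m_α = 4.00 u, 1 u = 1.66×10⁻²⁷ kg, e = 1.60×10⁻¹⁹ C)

The velocity component along B is v∥ = v cos48.9° = 4.23×10^5 m/s.
The cyclotron period T = 2πm/(qB) = 8.52×10^-8 s is set by m, q, B alone.
Pitch = v∥·T = (4.23×10^5)(8.52×10^-8) = 0.0360 m.

pitch ≈ 3.60 cm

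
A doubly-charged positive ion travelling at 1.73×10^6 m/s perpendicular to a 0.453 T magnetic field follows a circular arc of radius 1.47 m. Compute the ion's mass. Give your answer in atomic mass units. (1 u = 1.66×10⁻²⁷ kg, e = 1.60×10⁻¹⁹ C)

m ≈ 74.2 u

qvB = mv²/r ⇒ m = qBr/v.
m = (2×1.60×10^-19)(0.453)(1.47) / (1.73×10^6) = 1.23×10^-25 kg = 74.2 u.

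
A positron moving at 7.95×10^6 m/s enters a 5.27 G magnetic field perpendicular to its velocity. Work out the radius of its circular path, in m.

r ≈ 0.0859 m

The magnetic force provides the centripetal force: qvB = mv²/r, so r = mv/(qB).
r = (9.11×10^-31 kg)(7.95×10^6 m/s) / [(1×1.60×10^-19 C)(5.27×10^-4 T)] = 0.0859 m.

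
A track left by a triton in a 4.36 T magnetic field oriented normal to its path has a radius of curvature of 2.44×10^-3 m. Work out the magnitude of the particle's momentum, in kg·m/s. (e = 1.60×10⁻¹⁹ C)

p ≈ 1.70×10^-21 kg·m/s

Since qvB = mv²/r, the momentum p = mv = qBr.
p = (1×1.60×10^-19)(4.36)(2.44×10^-3) = 1.70×10^-21 kg·m/s.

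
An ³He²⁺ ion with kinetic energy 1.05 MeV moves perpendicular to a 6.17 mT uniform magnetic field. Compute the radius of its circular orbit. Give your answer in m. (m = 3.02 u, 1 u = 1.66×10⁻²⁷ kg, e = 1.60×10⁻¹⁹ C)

r ≈ 20.8 m

Convert the energy: K = 1.05 MeV = 1.68×10^-13 J.
v = √(2K/m) = √(2·1.68×10^-13/5.01×10^-27) = 8.19×10^6 m/s.
r = mv/(qB) = (5.01×10^-27)(8.19×10^6) / [(2×1.60×10^-19)(6.17×10^-3)] = 20.8 m.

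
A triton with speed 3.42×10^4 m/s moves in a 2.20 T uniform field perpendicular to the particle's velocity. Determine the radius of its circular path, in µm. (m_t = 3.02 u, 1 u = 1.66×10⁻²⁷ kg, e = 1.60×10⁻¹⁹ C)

r ≈ 487 µm

The magnetic force provides the centripetal force: qvB = mv²/r, so r = mv/(qB).
r = (5.01×10^-27 kg)(3.42×10^4 m/s) / [(1×1.60×10^-19 C)(2.20 T)] = 4.87×10^-4 m.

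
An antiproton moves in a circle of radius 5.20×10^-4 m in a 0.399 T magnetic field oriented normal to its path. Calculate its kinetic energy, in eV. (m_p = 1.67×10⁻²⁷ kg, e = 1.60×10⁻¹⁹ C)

v = qBr/m = (1×1.60×10^-19)(0.399)(5.20×10^-4) / (1.67×10^-27) = 1.99×10^4 m/s.
K = ½mv² = 0.5·(1.67×10^-27)·(1.99×10^4)² = 3.30×10^-19 J = 2.06 eV.

K ≈ 2.06 eV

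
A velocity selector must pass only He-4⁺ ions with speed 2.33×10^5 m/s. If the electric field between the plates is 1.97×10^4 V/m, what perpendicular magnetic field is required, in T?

qE = qvB ⇒ B = E/v = (1.97×10^4) / (2.33×10^5) = 0.0845 T.

B ≈ 0.0845 T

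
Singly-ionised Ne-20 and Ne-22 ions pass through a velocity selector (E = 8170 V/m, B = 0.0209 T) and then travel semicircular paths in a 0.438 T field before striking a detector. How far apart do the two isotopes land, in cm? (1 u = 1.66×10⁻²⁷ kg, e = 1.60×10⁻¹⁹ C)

Δd ≈ 3.70 cm

Both emerge at v = E/B₁ = 3.91×10^5 m/s.
r = mv/(qB₂), so r₁ = 0.1852 m and r₂ = 0.2037 m, giving Δr = 0.0185 m.
After a semicircle each ion lands a diameter 2r from the entry slit, so the separation is 2Δr = 0.0370 m.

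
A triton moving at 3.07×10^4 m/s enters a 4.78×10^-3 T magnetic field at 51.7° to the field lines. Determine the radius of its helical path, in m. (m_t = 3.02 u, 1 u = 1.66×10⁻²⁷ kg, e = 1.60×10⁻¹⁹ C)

Only the perpendicular component v⊥ = v sin51.7° = 2.41×10^4 m/s is bent by the field.
r = m v⊥ /(qB) = (5.01×10^-27)(2.41×10^4) / [(1×1.60×10^-19)(4.78×10^-3)] = 0.158 m.

r ≈ 0.158 m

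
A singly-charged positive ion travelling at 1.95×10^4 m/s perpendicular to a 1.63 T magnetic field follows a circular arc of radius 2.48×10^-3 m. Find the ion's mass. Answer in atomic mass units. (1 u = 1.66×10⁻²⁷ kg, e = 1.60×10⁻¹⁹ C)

qvB = mv²/r ⇒ m = qBr/v.
m = (1×1.60×10^-19)(1.63)(2.48×10^-3) / (1.95×10^4) = 3.32×10^-26 kg = 20.0 u.

m ≈ 20.0 u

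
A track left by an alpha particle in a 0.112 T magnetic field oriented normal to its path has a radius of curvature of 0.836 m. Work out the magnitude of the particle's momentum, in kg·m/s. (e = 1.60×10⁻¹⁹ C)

p ≈ 3.00×10^-20 kg·m/s

Since qvB = mv²/r, the momentum p = mv = qBr.
p = (2×1.60×10^-19)(0.112)(0.836) = 3.00×10^-20 kg·m/s.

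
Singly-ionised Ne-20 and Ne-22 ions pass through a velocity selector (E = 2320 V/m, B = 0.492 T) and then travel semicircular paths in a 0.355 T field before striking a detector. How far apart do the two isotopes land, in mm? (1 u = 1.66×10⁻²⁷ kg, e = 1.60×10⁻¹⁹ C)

Δd ≈ 0.551 mm

Both emerge at v = E/B₁ = 4720 m/s.
r = mv/(qB₂), so r₁ = 2.756×10^-3 m and r₂ = 3.032×10^-3 m, giving Δr = 2.76×10^-4 m.
After a semicircle each ion lands a diameter 2r from the entry slit, so the separation is 2Δr = 5.51×10^-4 m.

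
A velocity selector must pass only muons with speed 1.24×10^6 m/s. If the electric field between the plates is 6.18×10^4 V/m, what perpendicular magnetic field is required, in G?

B ≈ 498 G

qE = qvB ⇒ B = E/v = (6.18×10^4) / (1.24×10^6) = 0.0498 T.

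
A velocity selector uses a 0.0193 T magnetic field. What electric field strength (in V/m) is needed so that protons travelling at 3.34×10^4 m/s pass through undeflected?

E ≈ 645 V/m

qE = qvB ⇒ E = vB = (3.34×10^4)(0.0193) = 645 V/m.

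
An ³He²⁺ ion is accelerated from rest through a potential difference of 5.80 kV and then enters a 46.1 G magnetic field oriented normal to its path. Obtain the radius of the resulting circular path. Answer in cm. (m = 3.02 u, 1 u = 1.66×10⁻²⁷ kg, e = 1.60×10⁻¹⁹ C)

The kinetic energy gained is K = qV = (2×1.60×10^-19)(5800) = 1.86×10^-15 J.
v = √(2K/m) = 8.60×10^5 m/s.
r = mv/(qB) = (5.01×10^-27)(8.60×10^5) / [(2×1.60×10^-19)(4.61×10^-3)] = 2.92 m.

r ≈ 292 cm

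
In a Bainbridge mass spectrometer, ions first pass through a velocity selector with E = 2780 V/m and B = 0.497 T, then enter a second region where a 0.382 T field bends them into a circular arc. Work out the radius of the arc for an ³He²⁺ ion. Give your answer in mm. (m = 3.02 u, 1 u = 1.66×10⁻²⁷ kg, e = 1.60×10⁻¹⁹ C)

r ≈ 0.229 mm

The selector passes v = E/B = 2780/0.497 = 5590 m/s.
In the deflection region, r = mv/(qB₂) = (5.01×10^-27)(5590) / [(2×1.60×10^-19)(0.382)] = 2.29×10^-4 m.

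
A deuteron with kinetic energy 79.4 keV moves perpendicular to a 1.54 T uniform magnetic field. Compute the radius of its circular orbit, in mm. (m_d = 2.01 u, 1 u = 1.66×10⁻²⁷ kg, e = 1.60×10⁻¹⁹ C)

Convert the energy: K = 79.4 keV = 1.27×10^-14 J.
v = √(2K/m) = √(2·1.27×10^-14/3.34×10^-27) = 2.76×10^6 m/s.
r = mv/(qB) = (3.34×10^-27)(2.76×10^6) / [(1×1.60×10^-19)(1.54)] = 0.0374 m.

r ≈ 37.4 mm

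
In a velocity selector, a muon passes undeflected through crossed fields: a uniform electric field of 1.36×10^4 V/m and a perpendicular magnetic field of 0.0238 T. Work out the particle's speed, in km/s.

For zero net force, qE = qvB, so v = E/B.
v = (1.36×10^4) / (0.0238) = 5.71×10^5 m/s.

v ≈ 571 km/s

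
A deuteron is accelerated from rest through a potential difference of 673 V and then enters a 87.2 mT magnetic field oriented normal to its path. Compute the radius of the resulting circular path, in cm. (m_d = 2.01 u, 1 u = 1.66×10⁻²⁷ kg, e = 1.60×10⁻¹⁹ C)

r ≈ 6.08 cm

The kinetic energy gained is K = qV = (1×1.60×10^-19)(673) = 1.08×10^-16 J.
v = √(2K/m) = 2.54×10^5 m/s.
r = mv/(qB) = (3.34×10^-27)(2.54×10^5) / [(1×1.60×10^-19)(0.0872)] = 0.0608 m.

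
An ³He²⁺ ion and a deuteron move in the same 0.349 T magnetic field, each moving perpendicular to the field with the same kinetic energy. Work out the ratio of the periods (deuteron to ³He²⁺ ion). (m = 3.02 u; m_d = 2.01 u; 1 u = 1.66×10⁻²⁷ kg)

ratio ≈ 1.33

T = 2πm/(qB) is independent of speed, so T₂/T₁ = (m₂/q₂)/(m₁/q₁).
T_{deuteron}/T_{³He²⁺ ion} = (3.34×10^-27/1e) / (5.01×10^-27/2e) = 1.33.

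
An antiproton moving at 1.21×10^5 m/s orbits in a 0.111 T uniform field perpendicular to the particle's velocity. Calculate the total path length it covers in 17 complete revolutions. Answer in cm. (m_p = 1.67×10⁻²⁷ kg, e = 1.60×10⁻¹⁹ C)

L ≈ 122 cm

r = mv/(qB) = 0.0114 m, so one revolution covers 2πr = 0.0715 m.
In 17 revolutions: L = 17·2πr = 1.22 m.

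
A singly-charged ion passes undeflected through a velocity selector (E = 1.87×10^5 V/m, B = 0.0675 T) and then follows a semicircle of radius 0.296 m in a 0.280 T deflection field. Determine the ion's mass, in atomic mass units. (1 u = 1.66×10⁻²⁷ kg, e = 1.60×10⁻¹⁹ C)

v = E/B₁ = 2.77×10^6 m/s.
From r = mv/(qB₂), m = qB₂r/v = (1×1.60×10^-19)(0.280)(0.296) / (2.77×10^6) = 4.79×10^-27 kg.
In atomic mass units: m = 4.79×10^-27 / 1.66×10^-27 = 2.88 u.

m ≈ 2.88 u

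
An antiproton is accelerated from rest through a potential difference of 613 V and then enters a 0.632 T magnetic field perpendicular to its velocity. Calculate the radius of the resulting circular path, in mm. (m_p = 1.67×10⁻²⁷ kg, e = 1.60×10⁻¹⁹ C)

The kinetic energy gained is K = qV = (1×1.60×10^-19)(613) = 9.81×10^-17 J.
v = √(2K/m) = 3.43×10^5 m/s.
r = mv/(qB) = (1.67×10^-27)(3.43×10^5) / [(1×1.60×10^-19)(0.632)] = 5.66×10^-3 m.

r ≈ 5.66 mm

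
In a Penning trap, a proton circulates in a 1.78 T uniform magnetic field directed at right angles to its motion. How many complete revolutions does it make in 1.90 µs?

T = 2πm/(qB) = 2π(1.67×10^-27) / [(1×1.60×10^-19)(1.78)] = 3.6843×10^-8 s.
N = t/T = 1.90×10^-6 / 3.6843×10^-8 ≈ 51.57, so 51 complete revolutions.

N = 51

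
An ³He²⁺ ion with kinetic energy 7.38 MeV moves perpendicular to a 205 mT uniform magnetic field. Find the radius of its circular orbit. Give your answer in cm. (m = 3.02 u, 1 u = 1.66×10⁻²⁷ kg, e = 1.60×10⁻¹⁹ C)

Convert the energy: K = 7.38 MeV = 1.18×10^-12 J.
v = √(2K/m) = √(2·1.18×10^-12/5.01×10^-27) = 2.17×10^7 m/s.
r = mv/(qB) = (5.01×10^-27)(2.17×10^7) / [(2×1.60×10^-19)(0.205)] = 1.66 m.

r ≈ 166 cm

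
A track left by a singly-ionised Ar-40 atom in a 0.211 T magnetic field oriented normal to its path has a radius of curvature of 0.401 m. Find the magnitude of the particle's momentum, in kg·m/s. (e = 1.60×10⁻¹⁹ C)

p ≈ 1.35×10^-20 kg·m/s

Since qvB = mv²/r, the momentum p = mv = qBr.
p = (1×1.60×10^-19)(0.211)(0.401) = 1.35×10^-20 kg·m/s.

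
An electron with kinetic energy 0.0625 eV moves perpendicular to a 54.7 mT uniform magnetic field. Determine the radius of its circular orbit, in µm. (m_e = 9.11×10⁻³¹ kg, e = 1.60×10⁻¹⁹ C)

r ≈ 15.4 µm

Convert the energy: K = 0.0625 eV = 1.00×10^-20 J.
v = √(2K/m) = √(2·1.00×10^-20/9.11×10^-31) = 1.48×10^5 m/s.
r = mv/(qB) = (9.11×10^-31)(1.48×10^5) / [(1×1.60×10^-19)(0.0547)] = 1.54×10^-5 m.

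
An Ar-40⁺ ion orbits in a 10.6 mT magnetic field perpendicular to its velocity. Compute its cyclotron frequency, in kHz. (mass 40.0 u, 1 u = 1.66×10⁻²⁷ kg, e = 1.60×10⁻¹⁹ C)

f ≈ 4.07 kHz

f = qB/(2πm) = (1×1.60×10^-19)(0.0106) / [2π(6.64×10^-26)] = 4070 Hz.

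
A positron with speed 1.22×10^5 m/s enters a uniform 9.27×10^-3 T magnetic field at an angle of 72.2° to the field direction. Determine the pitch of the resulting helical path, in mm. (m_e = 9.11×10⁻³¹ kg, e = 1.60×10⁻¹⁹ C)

pitch ≈ 0.144 mm

The velocity component along B is v∥ = v cos72.2° = 3.73×10^4 m/s.
The cyclotron period T = 2πm/(qB) = 3.86×10^-9 s is set by m, q, B alone.
Pitch = v∥·T = (3.73×10^4)(3.86×10^-9) = 1.44×10^-4 m.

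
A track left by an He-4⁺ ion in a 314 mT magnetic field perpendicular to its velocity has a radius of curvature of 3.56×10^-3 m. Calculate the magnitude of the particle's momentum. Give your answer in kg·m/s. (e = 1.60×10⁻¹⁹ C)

p ≈ 1.79×10^-22 kg·m/s

Since qvB = mv²/r, the momentum p = mv = qBr.
p = (1×1.60×10^-19)(0.314)(3.56×10^-3) = 1.79×10^-22 kg·m/s.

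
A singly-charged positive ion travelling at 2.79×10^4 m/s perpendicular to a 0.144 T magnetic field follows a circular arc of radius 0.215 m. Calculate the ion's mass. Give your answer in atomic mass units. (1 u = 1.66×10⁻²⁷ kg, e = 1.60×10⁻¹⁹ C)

m ≈ 107 u

qvB = mv²/r ⇒ m = qBr/v.
m = (1×1.60×10^-19)(0.144)(0.215) / (2.79×10^4) = 1.78×10^-25 kg = 107 u.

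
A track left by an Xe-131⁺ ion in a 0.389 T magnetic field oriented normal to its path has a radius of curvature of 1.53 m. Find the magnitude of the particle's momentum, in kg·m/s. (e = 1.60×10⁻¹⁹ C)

p ≈ 9.52×10^-20 kg·m/s

Since qvB = mv²/r, the momentum p = mv = qBr.
p = (1×1.60×10^-19)(0.389)(1.53) = 9.52×10^-20 kg·m/s.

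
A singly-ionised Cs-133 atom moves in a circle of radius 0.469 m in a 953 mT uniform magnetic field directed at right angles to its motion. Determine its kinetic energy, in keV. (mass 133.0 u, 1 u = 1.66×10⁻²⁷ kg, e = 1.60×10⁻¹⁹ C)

K ≈ 72.4 keV

v = qBr/m = (1×1.60×10^-19)(0.953)(0.469) / (2.21×10^-25) = 3.24×10^5 m/s.
K = ½mv² = 0.5·(2.21×10^-25)·(3.24×10^5)² = 1.16×10^-14 J = 72.4 keV.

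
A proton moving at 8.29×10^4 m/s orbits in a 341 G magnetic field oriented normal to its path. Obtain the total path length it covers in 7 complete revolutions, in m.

r = mv/(qB) = 0.0254 m, so one revolution covers 2πr = 0.159 m.
In 7 revolutions: L = 7·2πr = 1.12 m.

L ≈ 1.12 m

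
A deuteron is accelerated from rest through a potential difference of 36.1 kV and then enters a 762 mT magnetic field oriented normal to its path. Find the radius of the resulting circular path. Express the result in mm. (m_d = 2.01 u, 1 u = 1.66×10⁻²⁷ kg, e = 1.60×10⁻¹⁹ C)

r ≈ 50.9 mm

The kinetic energy gained is K = qV = (1×1.60×10^-19)(3.61×10^4) = 5.78×10^-15 J.
v = √(2K/m) = 1.86×10^6 m/s.
r = mv/(qB) = (3.34×10^-27)(1.86×10^6) / [(1×1.60×10^-19)(0.762)] = 0.0509 m.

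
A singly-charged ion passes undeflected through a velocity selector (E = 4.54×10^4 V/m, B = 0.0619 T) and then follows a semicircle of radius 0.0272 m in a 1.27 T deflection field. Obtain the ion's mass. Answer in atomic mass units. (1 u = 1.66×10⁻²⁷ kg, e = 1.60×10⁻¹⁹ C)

v = E/B₁ = 7.33×10^5 m/s.
From r = mv/(qB₂), m = qB₂r/v = (1×1.60×10^-19)(1.27)(0.0272) / (7.33×10^5) = 7.54×10^-27 kg.
In atomic mass units: m = 7.54×10^-27 / 1.66×10^-27 = 4.54 u.

m ≈ 4.54 u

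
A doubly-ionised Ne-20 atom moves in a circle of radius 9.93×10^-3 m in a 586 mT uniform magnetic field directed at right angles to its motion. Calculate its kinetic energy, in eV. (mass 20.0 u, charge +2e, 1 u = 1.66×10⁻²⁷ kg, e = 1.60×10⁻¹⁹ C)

K ≈ 326 eV

v = qBr/m = (2×1.60×10^-19)(0.586)(9.93×10^-3) / (3.32×10^-26) = 5.61×10^4 m/s.
K = ½mv² = 0.5·(3.32×10^-26)·(5.61×10^4)² = 5.22×10^-17 J = 326 eV.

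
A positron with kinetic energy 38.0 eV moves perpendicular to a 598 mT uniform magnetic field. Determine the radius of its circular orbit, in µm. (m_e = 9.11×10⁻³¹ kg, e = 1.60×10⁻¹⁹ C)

Convert the energy: K = 38.0 eV = 6.08×10^-18 J.
v = √(2K/m) = √(2·6.08×10^-18/9.11×10^-31) = 3.65×10^6 m/s.
r = mv/(qB) = (9.11×10^-31)(3.65×10^6) / [(1×1.60×10^-19)(0.598)] = 3.48×10^-5 m.

r ≈ 34.8 µm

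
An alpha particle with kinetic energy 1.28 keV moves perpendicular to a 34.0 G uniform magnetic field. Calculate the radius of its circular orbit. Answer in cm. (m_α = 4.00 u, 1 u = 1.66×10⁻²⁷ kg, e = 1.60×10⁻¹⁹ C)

r ≈ 152 cm

Convert the energy: K = 1.28 keV = 2.05×10^-16 J.
v = √(2K/m) = √(2·2.05×10^-16/6.64×10^-27) = 2.48×10^5 m/s.
r = mv/(qB) = (6.64×10^-27)(2.48×10^5) / [(2×1.60×10^-19)(3.40×10^-3)] = 1.52 m.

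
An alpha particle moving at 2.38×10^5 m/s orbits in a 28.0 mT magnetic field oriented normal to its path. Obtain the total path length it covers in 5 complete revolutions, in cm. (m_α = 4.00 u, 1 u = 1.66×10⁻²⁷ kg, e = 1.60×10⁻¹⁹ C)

r = mv/(qB) = 0.176 m, so one revolution covers 2πr = 1.11 m.
In 5 revolutions: L = 5·2πr = 5.54 m.

L ≈ 554 cm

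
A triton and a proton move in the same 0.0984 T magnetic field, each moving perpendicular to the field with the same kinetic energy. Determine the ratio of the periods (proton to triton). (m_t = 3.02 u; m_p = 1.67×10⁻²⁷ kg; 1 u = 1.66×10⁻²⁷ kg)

ratio ≈ 0.333

T = 2πm/(qB) is independent of speed, so T₂/T₁ = (m₂/q₂)/(m₁/q₁).
T_{proton}/T_{triton} = (1.67×10^-27/1e) / (5.01×10^-27/1e) = 0.333.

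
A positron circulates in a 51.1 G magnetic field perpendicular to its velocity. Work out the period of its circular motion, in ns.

The cyclotron period is independent of speed: T = 2πm/(qB).
T = 2π(9.11×10^-31) / [(1×1.60×10^-19)(5.11×10^-3)] = 7.00×10^-9 s.

T ≈ 7.00 ns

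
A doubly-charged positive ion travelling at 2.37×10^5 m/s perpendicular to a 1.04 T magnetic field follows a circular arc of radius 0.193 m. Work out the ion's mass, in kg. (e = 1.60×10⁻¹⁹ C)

qvB = mv²/r ⇒ m = qBr/v.
m = (2×1.60×10^-19)(1.04)(0.193) / (2.37×10^5) = 2.71×10^-25 kg.

m ≈ 2.71×10^-25 kg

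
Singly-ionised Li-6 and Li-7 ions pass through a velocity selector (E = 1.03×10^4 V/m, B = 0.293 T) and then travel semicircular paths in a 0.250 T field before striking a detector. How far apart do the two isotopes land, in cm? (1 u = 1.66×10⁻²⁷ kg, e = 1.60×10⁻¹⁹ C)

Both emerge at v = E/B₁ = 3.52×10^4 m/s.
r = mv/(qB₂), so r₁ = 8.753×10^-3 m and r₂ = 0.01021 m, giving Δr = 1.46×10^-3 m.
After a semicircle each ion lands a diameter 2r from the entry slit, so the separation is 2Δr = 2.92×10^-3 m.

Δd ≈ 0.292 cm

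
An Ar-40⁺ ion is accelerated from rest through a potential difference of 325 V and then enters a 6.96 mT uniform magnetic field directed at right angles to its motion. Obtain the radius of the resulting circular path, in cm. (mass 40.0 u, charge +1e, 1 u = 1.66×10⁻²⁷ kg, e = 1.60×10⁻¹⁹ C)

r ≈ 236 cm

The kinetic energy gained is K = qV = (1×1.60×10^-19)(325) = 5.20×10^-17 J.
v = √(2K/m) = 3.96×10^4 m/s.
r = mv/(qB) = (6.64×10^-26)(3.96×10^4) / [(1×1.60×10^-19)(6.96×10^-3)] = 2.36 m.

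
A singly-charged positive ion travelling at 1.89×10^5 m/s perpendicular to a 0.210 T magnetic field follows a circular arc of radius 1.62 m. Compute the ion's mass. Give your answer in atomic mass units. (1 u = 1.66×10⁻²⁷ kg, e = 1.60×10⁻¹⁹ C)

qvB = mv²/r ⇒ m = qBr/v.
m = (1×1.60×10^-19)(0.210)(1.62) / (1.89×10^5) = 2.88×10^-25 kg = 173 u.

m ≈ 173 u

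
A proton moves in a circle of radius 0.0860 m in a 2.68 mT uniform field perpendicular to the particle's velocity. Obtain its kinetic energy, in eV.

v = qBr/m = (1×1.60×10^-19)(2.68×10^-3)(0.0860) / (1.67×10^-27) = 2.21×10^4 m/s.
K = ½mv² = 0.5·(1.67×10^-27)·(2.21×10^4)² = 4.07×10^-19 J = 2.54 eV.

K ≈ 2.54 eV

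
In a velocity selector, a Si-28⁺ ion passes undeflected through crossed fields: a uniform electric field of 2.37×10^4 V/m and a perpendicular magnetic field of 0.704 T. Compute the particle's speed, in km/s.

For zero net force, qE = qvB, so v = E/B.
v = (2.37×10^4) / (0.704) = 3.37×10^4 m/s.

v ≈ 33.7 km/s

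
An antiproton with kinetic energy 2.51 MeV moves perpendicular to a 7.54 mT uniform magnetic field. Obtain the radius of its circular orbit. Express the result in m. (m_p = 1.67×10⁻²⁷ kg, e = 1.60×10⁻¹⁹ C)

r ≈ 30.4 m

Convert the energy: K = 2.51 MeV = 4.02×10^-13 J.
v = √(2K/m) = √(2·4.02×10^-13/1.67×10^-27) = 2.19×10^7 m/s.
r = mv/(qB) = (1.67×10^-27)(2.19×10^7) / [(1×1.60×10^-19)(7.54×10^-3)] = 30.4 m.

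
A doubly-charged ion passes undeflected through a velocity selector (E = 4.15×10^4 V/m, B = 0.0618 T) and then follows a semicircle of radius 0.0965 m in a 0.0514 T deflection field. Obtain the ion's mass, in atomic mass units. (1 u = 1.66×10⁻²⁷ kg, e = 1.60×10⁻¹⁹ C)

m ≈ 1.42 u

v = E/B₁ = 6.72×10^5 m/s.
From r = mv/(qB₂), m = qB₂r/v = (2×1.60×10^-19)(0.0514)(0.0965) / (6.72×10^5) = 2.36×10^-27 kg.
In atomic mass units: m = 2.36×10^-27 / 1.66×10^-27 = 1.42 u.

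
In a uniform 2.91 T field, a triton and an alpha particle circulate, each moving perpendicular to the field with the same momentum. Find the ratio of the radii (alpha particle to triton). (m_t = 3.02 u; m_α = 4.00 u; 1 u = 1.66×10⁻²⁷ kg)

r = p/(qB) ⇒ at equal p, r ∝ 1/q.
r_{alpha particle}/r_{triton} = 0.500.

ratio ≈ 0.500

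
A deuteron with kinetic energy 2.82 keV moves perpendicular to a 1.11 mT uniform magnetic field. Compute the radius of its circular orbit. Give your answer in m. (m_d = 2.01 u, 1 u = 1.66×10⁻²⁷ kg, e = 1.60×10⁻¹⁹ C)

r ≈ 9.77 m

Convert the energy: K = 2.82 keV = 4.51×10^-16 J.
v = √(2K/m) = √(2·4.51×10^-16/3.34×10^-27) = 5.20×10^5 m/s.
r = mv/(qB) = (3.34×10^-27)(5.20×10^5) / [(1×1.60×10^-19)(1.11×10^-3)] = 9.77 m.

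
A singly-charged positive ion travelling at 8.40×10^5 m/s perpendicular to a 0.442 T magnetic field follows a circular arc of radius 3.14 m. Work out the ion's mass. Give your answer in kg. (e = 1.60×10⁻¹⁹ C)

m ≈ 2.64×10^-25 kg

qvB = mv²/r ⇒ m = qBr/v.
m = (1×1.60×10^-19)(0.442)(3.14) / (8.40×10^5) = 2.64×10^-25 kg.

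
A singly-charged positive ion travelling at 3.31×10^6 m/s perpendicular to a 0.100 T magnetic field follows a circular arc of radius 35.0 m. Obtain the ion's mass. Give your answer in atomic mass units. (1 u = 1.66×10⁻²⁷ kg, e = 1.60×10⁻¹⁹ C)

qvB = mv²/r ⇒ m = qBr/v.
m = (1×1.60×10^-19)(0.100)(35.0) / (3.31×10^6) = 1.69×10^-25 kg = 102 u.

m ≈ 102 u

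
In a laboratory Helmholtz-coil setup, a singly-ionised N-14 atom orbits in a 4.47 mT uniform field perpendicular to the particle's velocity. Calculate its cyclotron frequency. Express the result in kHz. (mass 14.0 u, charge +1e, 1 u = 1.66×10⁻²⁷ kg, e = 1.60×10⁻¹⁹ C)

f = qB/(2πm) = (1×1.60×10^-19)(4.47×10^-3) / [2π(2.32×10^-26)] = 4900 Hz.

f ≈ 4.90 kHz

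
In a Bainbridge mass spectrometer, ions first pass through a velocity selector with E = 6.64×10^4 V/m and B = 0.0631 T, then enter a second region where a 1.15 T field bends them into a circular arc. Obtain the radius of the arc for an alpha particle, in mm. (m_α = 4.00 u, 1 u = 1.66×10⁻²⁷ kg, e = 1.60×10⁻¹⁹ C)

The selector passes v = E/B = 6.64×10^4/0.0631 = 1.05×10^6 m/s.
In the deflection region, r = mv/(qB₂) = (6.64×10^-27)(1.05×10^6) / [(2×1.60×10^-19)(1.15)] = 0.0190 m.

r ≈ 19.0 mm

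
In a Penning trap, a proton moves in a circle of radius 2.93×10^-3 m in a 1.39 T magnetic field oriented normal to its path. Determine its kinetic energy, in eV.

K ≈ 795 eV

v = qBr/m = (1×1.60×10^-19)(1.39)(2.93×10^-3) / (1.67×10^-27) = 3.90×10^5 m/s.
K = ½mv² = 0.5·(1.67×10^-27)·(3.90×10^5)² = 1.27×10^-16 J = 795 eV.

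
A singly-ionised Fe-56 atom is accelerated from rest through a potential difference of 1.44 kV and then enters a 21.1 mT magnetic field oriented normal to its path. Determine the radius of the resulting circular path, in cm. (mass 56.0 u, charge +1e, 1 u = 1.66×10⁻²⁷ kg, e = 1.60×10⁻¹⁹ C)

r ≈ 194 cm

The kinetic energy gained is K = qV = (1×1.60×10^-19)(1440) = 2.30×10^-16 J.
v = √(2K/m) = 7.04×10^4 m/s.
r = mv/(qB) = (9.30×10^-26)(7.04×10^4) / [(1×1.60×10^-19)(0.0211)] = 1.94 m.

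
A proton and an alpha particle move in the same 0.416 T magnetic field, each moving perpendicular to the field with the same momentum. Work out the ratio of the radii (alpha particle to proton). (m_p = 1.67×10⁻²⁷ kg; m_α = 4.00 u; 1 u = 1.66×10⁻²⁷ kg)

ratio ≈ 0.500

r = p/(qB) ⇒ at equal p, r ∝ 1/q.
r_{alpha particle}/r_{proton} = 0.500.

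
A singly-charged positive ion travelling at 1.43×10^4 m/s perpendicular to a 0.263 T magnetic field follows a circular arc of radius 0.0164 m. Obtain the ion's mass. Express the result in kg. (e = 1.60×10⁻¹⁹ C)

m ≈ 4.83×10^-26 kg

qvB = mv²/r ⇒ m = qBr/v.
m = (1×1.60×10^-19)(0.263)(0.0164) / (1.43×10^4) = 4.83×10^-26 kg.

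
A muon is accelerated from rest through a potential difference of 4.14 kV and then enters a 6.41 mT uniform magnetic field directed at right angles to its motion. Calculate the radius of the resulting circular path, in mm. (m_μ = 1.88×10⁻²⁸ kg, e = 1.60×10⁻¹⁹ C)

The kinetic energy gained is K = qV = (1×1.60×10^-19)(4140) = 6.62×10^-16 J.
v = √(2K/m) = 2.65×10^6 m/s.
r = mv/(qB) = (1.88×10^-28)(2.65×10^6) / [(1×1.60×10^-19)(6.41×10^-3)] = 0.487 m.

r ≈ 487 mm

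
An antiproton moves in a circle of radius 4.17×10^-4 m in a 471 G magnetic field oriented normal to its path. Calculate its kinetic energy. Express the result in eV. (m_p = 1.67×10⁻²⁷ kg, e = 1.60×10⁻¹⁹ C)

v = qBr/m = (1×1.60×10^-19)(0.0471)(4.17×10^-4) / (1.67×10^-27) = 1880 m/s.
K = ½mv² = 0.5·(1.67×10^-27)·(1880)² = 2.96×10^-21 J = 0.0185 eV.

K ≈ 0.0185 eV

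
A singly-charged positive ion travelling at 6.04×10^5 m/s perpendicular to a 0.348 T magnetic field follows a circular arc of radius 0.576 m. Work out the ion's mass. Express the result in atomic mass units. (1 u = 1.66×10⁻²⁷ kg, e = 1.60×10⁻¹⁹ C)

qvB = mv²/r ⇒ m = qBr/v.
m = (1×1.60×10^-19)(0.348)(0.576) / (6.04×10^5) = 5.31×10^-26 kg = 32.0 u.

m ≈ 32.0 u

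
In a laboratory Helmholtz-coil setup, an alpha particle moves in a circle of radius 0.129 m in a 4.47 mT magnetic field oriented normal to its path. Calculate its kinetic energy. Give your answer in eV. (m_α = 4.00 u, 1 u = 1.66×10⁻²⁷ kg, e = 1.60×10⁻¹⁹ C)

K ≈ 16.0 eV

v = qBr/m = (2×1.60×10^-19)(4.47×10^-3)(0.129) / (6.64×10^-27) = 2.78×10^4 m/s.
K = ½mv² = 0.5·(6.64×10^-27)·(2.78×10^4)² = 2.56×10^-18 J = 16.0 eV.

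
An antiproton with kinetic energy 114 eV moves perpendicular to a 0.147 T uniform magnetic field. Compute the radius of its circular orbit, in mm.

r ≈ 10.5 mm

Convert the energy: K = 114 eV = 1.82×10^-17 J.
v = √(2K/m) = √(2·1.82×10^-17/1.67×10^-27) = 1.48×10^5 m/s.
r = mv/(qB) = (1.67×10^-27)(1.48×10^5) / [(1×1.60×10^-19)(0.147)] = 0.0105 m.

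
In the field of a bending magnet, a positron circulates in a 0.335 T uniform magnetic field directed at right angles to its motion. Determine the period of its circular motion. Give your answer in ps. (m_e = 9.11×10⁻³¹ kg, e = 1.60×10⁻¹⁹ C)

T ≈ 107 ps

The cyclotron period is independent of speed: T = 2πm/(qB).
T = 2π(9.11×10^-31) / [(1×1.60×10^-19)(0.335)] = 1.07×10^-10 s.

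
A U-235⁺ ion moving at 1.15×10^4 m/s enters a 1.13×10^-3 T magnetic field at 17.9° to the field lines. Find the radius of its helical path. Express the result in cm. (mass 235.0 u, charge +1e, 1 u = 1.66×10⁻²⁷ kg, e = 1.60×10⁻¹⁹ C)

r ≈ 763 cm

Only the perpendicular component v⊥ = v sin17.9° = 3530 m/s is bent by the field.
r = m v⊥ /(qB) = (3.90×10^-25)(3530) / [(1×1.60×10^-19)(1.13×10^-3)] = 7.63 m.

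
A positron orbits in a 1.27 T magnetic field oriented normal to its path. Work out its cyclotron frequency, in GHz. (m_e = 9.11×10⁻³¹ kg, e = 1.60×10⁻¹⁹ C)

f = qB/(2πm) = (1×1.60×10^-19)(1.27) / [2π(9.11×10^-31)] = 3.55×10^10 Hz.

f ≈ 35.5 GHz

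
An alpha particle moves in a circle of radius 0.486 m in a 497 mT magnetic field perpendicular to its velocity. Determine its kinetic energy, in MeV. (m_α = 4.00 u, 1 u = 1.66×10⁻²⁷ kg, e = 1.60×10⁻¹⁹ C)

K ≈ 2.81 MeV

v = qBr/m = (2×1.60×10^-19)(0.497)(0.486) / (6.64×10^-27) = 1.16×10^7 m/s.
K = ½mv² = 0.5·(6.64×10^-27)·(1.16×10^7)² = 4.50×10^-13 J = 2.81 MeV.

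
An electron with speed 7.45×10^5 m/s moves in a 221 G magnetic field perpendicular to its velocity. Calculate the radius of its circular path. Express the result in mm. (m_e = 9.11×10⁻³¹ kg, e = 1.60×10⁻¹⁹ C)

The magnetic force provides the centripetal force: qvB = mv²/r, so r = mv/(qB).
r = (9.11×10^-31 kg)(7.45×10^5 m/s) / [(1×1.60×10^-19 C)(0.0221 T)] = 1.92×10^-4 m.

r ≈ 0.192 mm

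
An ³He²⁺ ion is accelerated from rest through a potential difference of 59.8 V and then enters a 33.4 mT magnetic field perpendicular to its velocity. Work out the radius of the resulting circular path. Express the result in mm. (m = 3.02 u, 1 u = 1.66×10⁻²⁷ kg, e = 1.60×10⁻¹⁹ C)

r ≈ 41.0 mm

The kinetic energy gained is K = qV = (2×1.60×10^-19)(59.8) = 1.91×10^-17 J.
v = √(2K/m) = 8.74×10^4 m/s.
r = mv/(qB) = (5.01×10^-27)(8.74×10^4) / [(2×1.60×10^-19)(0.0334)] = 0.0410 m.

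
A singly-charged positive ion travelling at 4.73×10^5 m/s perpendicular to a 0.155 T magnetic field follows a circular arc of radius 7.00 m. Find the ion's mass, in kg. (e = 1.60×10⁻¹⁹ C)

qvB = mv²/r ⇒ m = qBr/v.
m = (1×1.60×10^-19)(0.155)(7.00) / (4.73×10^5) = 3.67×10^-25 kg.

m ≈ 3.67×10^-25 kg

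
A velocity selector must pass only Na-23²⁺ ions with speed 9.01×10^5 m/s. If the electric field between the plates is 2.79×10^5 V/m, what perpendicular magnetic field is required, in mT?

qE = qvB ⇒ B = E/v = (2.79×10^5) / (9.01×10^5) = 0.310 T.

B ≈ 310 mT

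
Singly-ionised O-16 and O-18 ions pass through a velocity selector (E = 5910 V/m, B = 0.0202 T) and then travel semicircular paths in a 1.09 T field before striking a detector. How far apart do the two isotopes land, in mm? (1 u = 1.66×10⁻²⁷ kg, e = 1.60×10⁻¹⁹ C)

Δd ≈ 11.1 mm

Both emerge at v = E/B₁ = 2.93×10^5 m/s.
r = mv/(qB₂), so r₁ = 0.04456 m and r₂ = 0.05013 m, giving Δr = 5.57×10^-3 m.
After a semicircle each ion lands a diameter 2r from the entry slit, so the separation is 2Δr = 0.0111 m.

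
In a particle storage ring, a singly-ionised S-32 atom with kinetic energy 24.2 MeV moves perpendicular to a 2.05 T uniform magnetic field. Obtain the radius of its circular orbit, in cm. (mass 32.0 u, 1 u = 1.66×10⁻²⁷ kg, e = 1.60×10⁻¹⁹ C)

Convert the energy: K = 24.2 MeV = 3.87×10^-12 J.
v = √(2K/m) = √(2·3.87×10^-12/5.31×10^-26) = 1.21×10^7 m/s.
r = mv/(qB) = (5.31×10^-26)(1.21×10^7) / [(1×1.60×10^-19)(2.05)] = 1.96 m.

r ≈ 196 cm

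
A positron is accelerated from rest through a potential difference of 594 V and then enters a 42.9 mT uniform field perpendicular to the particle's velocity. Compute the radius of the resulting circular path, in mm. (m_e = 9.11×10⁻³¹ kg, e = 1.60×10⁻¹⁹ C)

The kinetic energy gained is K = qV = (1×1.60×10^-19)(594) = 9.50×10^-17 J.
v = √(2K/m) = 1.44×10^7 m/s.
r = mv/(qB) = (9.11×10^-31)(1.44×10^7) / [(1×1.60×10^-19)(0.0429)] = 1.92×10^-3 m.

r ≈ 1.92 mm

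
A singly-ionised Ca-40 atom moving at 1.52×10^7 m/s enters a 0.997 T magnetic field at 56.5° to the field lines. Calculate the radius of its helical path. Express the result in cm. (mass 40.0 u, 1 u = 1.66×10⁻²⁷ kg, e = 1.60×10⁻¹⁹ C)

r ≈ 528 cm

Only the perpendicular component v⊥ = v sin56.5° = 1.27×10^7 m/s is bent by the field.
r = m v⊥ /(qB) = (6.64×10^-26)(1.27×10^7) / [(1×1.60×10^-19)(0.997)] = 5.28 m.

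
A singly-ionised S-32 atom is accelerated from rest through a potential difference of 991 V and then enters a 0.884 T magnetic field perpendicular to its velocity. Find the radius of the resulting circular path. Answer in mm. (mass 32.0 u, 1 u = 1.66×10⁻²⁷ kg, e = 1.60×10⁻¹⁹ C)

r ≈ 29.0 mm

The kinetic energy gained is K = qV = (1×1.60×10^-19)(991) = 1.59×10^-16 J.
v = √(2K/m) = 7.73×10^4 m/s.
r = mv/(qB) = (5.31×10^-26)(7.73×10^4) / [(1×1.60×10^-19)(0.884)] = 0.0290 m.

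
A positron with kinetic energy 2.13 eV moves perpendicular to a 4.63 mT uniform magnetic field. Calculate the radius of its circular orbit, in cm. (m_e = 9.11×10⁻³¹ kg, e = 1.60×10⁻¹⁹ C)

r ≈ 0.106 cm

Convert the energy: K = 2.13 eV = 3.41×10^-19 J.
v = √(2K/m) = √(2·3.41×10^-19/9.11×10^-31) = 8.65×10^5 m/s.
r = mv/(qB) = (9.11×10^-31)(8.65×10^5) / [(1×1.60×10^-19)(4.63×10^-3)] = 1.06×10^-3 m.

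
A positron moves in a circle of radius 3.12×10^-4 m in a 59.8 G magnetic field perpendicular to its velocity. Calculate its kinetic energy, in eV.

K ≈ 0.306 eV

v = qBr/m = (1×1.60×10^-19)(5.98×10^-3)(3.12×10^-4) / (9.11×10^-31) = 3.28×10^5 m/s.
K = ½mv² = 0.5·(9.11×10^-31)·(3.28×10^5)² = 4.89×10^-20 J = 0.306 eV.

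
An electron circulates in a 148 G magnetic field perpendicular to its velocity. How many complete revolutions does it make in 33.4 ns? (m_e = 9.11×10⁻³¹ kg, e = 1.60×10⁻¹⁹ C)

T = 2πm/(qB) = 2π(9.11×10^-31) / [(1×1.60×10^-19)(0.0148)] = 2.4172×10^-9 s.
N = t/T = 3.34×10^-8 / 2.4172×10^-9 ≈ 13.82, so 13 complete revolutions.

N = 13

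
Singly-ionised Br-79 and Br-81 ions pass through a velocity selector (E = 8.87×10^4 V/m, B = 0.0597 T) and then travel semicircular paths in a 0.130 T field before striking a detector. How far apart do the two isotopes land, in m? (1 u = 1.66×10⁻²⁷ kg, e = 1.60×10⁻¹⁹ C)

Δd ≈ 0.474 m

Both emerge at v = E/B₁ = 1.49×10^6 m/s.
r = mv/(qB₂), so r₁ = 9.367 m and r₂ = 9.605 m, giving Δr = 0.237 m.
After a semicircle each ion lands a diameter 2r from the entry slit, so the separation is 2Δr = 0.474 m.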